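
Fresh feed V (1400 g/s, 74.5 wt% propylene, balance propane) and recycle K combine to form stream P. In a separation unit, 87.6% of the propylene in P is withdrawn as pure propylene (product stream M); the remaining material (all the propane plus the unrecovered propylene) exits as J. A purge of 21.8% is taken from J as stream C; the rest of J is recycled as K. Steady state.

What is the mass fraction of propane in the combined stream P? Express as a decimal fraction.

0.586

propane enters only via V and leaves only via the purge: 1400×0.255 = 0.218×(propane in J), and the separation unit passes all propane, so propane in P = propane in J = 1637.6 g/s.
propylene in P: m_A = 1400×0.745 + (1−0.218)·(1−0.876)·m_A, so m_A = 1043/0.9030 = 1155 g/s.
P = 1155 + 1637.6 = 2792.6 g/s.
propane fraction in P = 1637.6/2792.6 = 0.586.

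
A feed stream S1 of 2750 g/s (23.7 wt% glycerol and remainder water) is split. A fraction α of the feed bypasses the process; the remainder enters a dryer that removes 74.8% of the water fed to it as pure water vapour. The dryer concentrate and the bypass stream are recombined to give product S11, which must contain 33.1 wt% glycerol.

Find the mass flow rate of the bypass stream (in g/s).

All 2750×0.237 = 651.75 g/s of glycerol reaches S11, so S11 = 651.75/0.331 = 1969 g/s and vapour = 780.97 g/s.
The evaporator receives (1−α)·2750 of feed at 0.763 water and removes 0.748 of that water:
0.748×0.763×(1−α)×2750 = 780.97
(1−α) = 780.97/1569.5 = 0.4976;  α = 0.5024.
Bypass flow = 0.5024×2750 = 1381.6 g/s.

1382 g/s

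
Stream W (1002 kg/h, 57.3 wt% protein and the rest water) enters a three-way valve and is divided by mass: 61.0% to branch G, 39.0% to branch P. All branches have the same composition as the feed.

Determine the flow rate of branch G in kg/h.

611.2 kg/h

Branch G flow = 0.610×1002 = 611.22 kg/h.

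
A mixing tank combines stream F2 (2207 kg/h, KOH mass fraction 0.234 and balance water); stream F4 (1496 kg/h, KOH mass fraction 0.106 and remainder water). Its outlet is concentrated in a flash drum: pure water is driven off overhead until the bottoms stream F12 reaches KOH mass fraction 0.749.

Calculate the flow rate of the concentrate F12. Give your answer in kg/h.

901.2 kg/h

KOH entering = 2207×0.234 + 1496×0.106 = 675.01 kg/h.
All KOH reports to F12, so F12 = 675.01/0.749 = 901.22 kg/h.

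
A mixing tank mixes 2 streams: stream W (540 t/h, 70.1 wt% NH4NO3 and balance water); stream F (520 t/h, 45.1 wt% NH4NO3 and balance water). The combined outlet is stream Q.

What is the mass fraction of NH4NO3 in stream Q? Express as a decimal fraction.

0.578

Total flow out = 540 + 520 = 1060 t/h.
NH4NO3 in = 540×0.701 + 520×0.451 = 613.06 t/h.
NH4NO3 mass fraction in Q = 613.06/1060 = 0.578.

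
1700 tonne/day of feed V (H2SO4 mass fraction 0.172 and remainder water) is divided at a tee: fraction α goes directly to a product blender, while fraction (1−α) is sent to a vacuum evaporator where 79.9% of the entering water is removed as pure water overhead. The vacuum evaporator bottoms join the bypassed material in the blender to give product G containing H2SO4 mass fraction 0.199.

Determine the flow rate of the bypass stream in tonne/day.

All 1700×0.172 = 292.4 tonne/day of H2SO4 reaches G, so G = 292.4/0.199 = 1469.3 tonne/day and vapour = 230.65 tonne/day.
The evaporator receives (1−α)·1700 of feed at 0.828 water and removes 0.799 of that water:
0.799×0.828×(1−α)×1700 = 230.65
(1−α) = 230.65/1124.7 = 0.2051;  α = 0.7949.
Bypass flow = 0.7949×1700 = 1351.4 tonne/day.

1351 tonne/day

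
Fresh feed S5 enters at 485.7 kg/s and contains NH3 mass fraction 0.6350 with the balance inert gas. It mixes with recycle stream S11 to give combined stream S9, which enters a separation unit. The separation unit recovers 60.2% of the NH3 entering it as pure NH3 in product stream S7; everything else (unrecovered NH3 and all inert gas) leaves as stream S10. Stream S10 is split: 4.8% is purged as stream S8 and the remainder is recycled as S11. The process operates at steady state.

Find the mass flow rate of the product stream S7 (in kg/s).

NH3 in S9: m_A = 485.7×0.635 + (1−0.048)·(1−0.602)·m_A, so m_A = 308.42/0.6211 = 496.57 kg/s.
Product S7 = 0.602×496.57 = 298.93 kg/s.

298.9 kg/s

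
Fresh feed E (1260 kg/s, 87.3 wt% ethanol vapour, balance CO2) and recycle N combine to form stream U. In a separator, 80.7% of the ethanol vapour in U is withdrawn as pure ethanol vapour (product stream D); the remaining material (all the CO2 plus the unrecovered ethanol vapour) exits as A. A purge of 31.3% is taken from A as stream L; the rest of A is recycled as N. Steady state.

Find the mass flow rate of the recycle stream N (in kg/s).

CO2 enters only via E and leaves only via the purge: 1260×0.127 = 0.313×(CO2 in A), and the separator passes all CO2, so CO2 in U = CO2 in A = 511.25 kg/s.
ethanol vapour in U: m_A = 1260×0.873 + (1−0.313)·(1−0.807)·m_A, so m_A = 1100/0.8674 = 1268.1 kg/s.
A = (1−0.807)×1268.1 + 511.25 = 755.99 kg/s.
Recycle N = (1−0.313)×755.99 = 519.37 kg/s.

519.4 kg/s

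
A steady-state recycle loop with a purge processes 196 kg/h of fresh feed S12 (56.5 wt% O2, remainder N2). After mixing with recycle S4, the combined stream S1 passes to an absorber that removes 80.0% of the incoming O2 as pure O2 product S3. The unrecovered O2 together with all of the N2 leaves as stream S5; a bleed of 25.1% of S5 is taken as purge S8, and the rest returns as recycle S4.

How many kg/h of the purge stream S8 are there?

91.8 kg/h

N2 enters only via S12 and leaves only via the purge: 196×0.435 = 0.251×(N2 in S5), and the absorber passes all N2, so N2 in S1 = N2 in S5 = 339.68 kg/h.
O2 in S1: m_A = 196×0.565 + (1−0.251)·(1−0.800)·m_A, so m_A = 110.74/0.8502 = 130.25 kg/h.
S5 = (1−0.800)×130.25 + 339.68 = 365.73 kg/h.
Purge S8 = 0.251×365.73 = 91.799 kg/h.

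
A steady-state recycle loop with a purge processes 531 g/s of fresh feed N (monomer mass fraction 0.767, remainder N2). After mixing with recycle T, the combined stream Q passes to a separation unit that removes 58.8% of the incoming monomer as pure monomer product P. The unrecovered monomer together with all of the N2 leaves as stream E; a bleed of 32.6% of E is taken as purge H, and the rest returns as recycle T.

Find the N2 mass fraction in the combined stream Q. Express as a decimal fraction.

0.402

N2 enters only via N and leaves only via the purge: 531×0.233 = 0.326×(N2 in E), and the separation unit passes all N2, so N2 in Q = N2 in E = 379.52 g/s.
monomer in Q: m_A = 531×0.767 + (1−0.326)·(1−0.588)·m_A, so m_A = 407.28/0.7223 = 563.85 g/s.
Q = 563.85 + 379.52 = 943.37 g/s.
N2 fraction in Q = 379.52/943.37 = 0.402.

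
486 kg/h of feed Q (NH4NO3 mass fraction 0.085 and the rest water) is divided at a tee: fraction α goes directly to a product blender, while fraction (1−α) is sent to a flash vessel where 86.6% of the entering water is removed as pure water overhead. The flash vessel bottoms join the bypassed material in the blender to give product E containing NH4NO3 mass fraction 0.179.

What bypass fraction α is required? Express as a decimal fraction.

0.337

All 486×0.085 = 41.31 kg/h of NH4NO3 reaches E, so E = 41.31/0.179 = 230.78 kg/h and vapour = 255.22 kg/h.
The evaporator receives (1−α)·486 of feed at 0.915 water and removes 0.866 of that water:
0.866×0.915×(1−α)×486 = 255.22
(1−α) = 255.22/385.1 = 0.6627;  α = 0.3373.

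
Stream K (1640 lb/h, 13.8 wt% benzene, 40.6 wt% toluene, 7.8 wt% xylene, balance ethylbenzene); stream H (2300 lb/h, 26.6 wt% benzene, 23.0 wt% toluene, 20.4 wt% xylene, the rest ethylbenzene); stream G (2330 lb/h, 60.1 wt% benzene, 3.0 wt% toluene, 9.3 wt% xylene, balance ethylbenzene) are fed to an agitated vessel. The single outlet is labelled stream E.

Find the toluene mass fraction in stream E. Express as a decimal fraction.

0.202

Total flow out = 1640 + 2300 + 2330 = 6270 lb/h.
toluene in = 1640×0.406 + 2300×0.230 + 2330×0.030 = 1264.7 lb/h.
toluene mass fraction in E = 1264.7/6270 = 0.202.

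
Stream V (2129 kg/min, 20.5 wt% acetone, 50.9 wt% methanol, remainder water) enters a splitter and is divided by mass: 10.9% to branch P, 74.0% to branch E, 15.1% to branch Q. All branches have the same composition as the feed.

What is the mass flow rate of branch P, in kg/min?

Branch P flow = 0.109×2129 = 232.06 kg/min.

232.1 kg/min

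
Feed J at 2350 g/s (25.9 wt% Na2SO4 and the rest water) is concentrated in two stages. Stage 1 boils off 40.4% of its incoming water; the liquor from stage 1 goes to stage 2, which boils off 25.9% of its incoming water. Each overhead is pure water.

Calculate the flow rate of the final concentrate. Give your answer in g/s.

water in feed = 2350×0.741 = 1741.3 g/s.
After stage 1: water left = (1−0.404)×1741.3 = 1037.8; stream total = 1646.5 g/s.
After stage 2: water left = (1−0.259)×1037.8 = 769.04; final concentrate = 1377.7 g/s.

1378 g/s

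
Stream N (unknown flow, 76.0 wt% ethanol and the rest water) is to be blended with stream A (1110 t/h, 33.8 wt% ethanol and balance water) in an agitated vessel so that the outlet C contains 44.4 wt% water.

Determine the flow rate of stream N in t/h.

Let N be the unknown flow. Total out = 1110 + N.
water balance: 734.82 + 0.240·N = 0.444·(1110 + N)
(0.240 − 0.444)·N = 0.444×1110 − 734.82 = -241.98
N = -241.98 / -0.204 = 1186.2 t/h

1186 t/h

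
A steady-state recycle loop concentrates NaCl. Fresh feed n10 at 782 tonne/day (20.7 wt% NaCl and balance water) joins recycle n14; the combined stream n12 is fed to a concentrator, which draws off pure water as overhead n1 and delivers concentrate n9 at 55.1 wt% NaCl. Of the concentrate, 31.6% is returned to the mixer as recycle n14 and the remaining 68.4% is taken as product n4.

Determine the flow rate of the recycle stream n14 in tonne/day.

135.7 tonne/day

Overall NaCl balance (none leaves overhead): NaCl in fresh feed = NaCl in product, i.e. 782×0.207 = (1−0.316)·n9·0.551.
n9 = 161.87/(0.551×0.684) = 429.51 tonne/day.
Recycle n14 = 0.316×429.51 = 135.72 tonne/day.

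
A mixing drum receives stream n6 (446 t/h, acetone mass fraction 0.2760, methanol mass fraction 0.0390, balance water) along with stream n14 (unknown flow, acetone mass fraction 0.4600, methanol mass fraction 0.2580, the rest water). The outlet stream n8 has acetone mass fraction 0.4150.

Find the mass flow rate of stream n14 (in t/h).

Let n14 be the unknown flow. Total out = 446 + n14.
acetone balance: 123.1 + 0.460·n14 = 0.415·(446 + n14)
(0.460 − 0.415)·n14 = 0.415×446 − 123.1 = 61.994
n14 = 61.994 / 0.045 = 1377.6 t/h

1378 t/h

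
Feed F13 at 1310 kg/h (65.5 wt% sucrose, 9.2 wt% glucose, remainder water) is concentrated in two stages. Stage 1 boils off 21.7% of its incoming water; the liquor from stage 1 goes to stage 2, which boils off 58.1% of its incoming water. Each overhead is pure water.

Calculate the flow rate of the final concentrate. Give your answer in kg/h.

water in feed = 1310×0.253 = 331.43 kg/h.
After stage 1: water left = (1−0.217)×331.43 = 259.51; stream total = 1238.1 kg/h.
After stage 2: water left = (1−0.581)×259.51 = 108.73; final concentrate = 1087.3 kg/h.

1087 kg/h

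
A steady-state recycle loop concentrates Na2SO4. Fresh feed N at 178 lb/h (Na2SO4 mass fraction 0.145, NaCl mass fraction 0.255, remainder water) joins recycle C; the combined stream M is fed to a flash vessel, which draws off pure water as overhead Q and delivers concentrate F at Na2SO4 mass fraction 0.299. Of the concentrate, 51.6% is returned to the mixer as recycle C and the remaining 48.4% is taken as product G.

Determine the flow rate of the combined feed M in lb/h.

270 lb/h

Overall Na2SO4 balance (none leaves overhead): Na2SO4 in fresh feed = Na2SO4 in product, i.e. 178×0.145 = (1−0.516)·F·0.299.
F = 25.81/(0.299×0.484) = 178.35 lb/h.
Recycle C = 0.516×178.35 = 92.028 lb/h.
Combined feed M = 178 + 92.028 = 270.03 lb/h.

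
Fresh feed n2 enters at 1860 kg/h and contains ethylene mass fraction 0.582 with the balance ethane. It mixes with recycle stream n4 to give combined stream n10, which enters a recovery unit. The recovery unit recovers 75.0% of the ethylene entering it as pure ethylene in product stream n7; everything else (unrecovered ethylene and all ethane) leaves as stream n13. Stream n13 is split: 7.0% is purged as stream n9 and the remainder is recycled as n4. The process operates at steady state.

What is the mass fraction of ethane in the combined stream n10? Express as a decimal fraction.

ethane enters only via n2 and leaves only via the purge: 1860×0.418 = 0.070×(ethane in n13), and the recovery unit passes all ethane, so ethane in n10 = ethane in n13 = 11107 kg/h.
ethylene in n10: m_A = 1860×0.582 + (1−0.070)·(1−0.750)·m_A, so m_A = 1082.5/0.7675 = 1410.4 kg/h.
n10 = 1410.4 + 11107 = 12517 kg/h.
ethane fraction in n10 = 11107/12517 = 0.887.

0.887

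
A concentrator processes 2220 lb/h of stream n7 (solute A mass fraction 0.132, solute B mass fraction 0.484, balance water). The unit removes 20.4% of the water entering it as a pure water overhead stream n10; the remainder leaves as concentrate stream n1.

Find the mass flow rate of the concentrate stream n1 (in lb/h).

water entering = 2220×0.384 = 852.48 lb/h; overhead removed = 0.204×852.48 = 173.91 lb/h.
Concentrate = 2220 − 173.91 = 2046.1 lb/h.

2046 lb/h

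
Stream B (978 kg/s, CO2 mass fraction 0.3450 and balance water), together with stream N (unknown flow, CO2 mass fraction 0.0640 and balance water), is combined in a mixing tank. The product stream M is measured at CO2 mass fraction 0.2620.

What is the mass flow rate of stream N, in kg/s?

410 kg/s

Let N be the unknown flow. Total out = 978 + N.
CO2 balance: 337.41 + 0.064·N = 0.262·(978 + N)
(0.064 − 0.262)·N = 0.262×978 − 337.41 = -81.174
N = -81.174 / -0.198 = 409.97 kg/s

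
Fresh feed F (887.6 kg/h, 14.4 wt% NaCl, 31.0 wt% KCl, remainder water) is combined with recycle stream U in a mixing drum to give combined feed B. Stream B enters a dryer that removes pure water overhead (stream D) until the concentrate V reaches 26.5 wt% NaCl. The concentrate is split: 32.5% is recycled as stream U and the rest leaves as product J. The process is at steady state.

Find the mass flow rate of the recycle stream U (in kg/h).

Overall NaCl balance (none leaves overhead): NaCl in fresh feed = NaCl in product, i.e. 887.6×0.144 = (1−0.325)·V·0.265.
V = 127.81/(0.265×0.675) = 714.55 kg/h.
Recycle U = 0.325×714.55 = 232.23 kg/h.

232.2 kg/h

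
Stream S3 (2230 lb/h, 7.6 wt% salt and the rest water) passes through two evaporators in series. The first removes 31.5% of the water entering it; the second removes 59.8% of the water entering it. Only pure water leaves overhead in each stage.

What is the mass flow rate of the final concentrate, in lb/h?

736.9 lb/h

water in feed = 2230×0.924 = 2060.5 lb/h.
After stage 1: water left = (1−0.315)×2060.5 = 1411.5; stream total = 1580.9 lb/h.
After stage 2: water left = (1−0.598)×1411.5 = 567.41; final concentrate = 736.89 lb/h.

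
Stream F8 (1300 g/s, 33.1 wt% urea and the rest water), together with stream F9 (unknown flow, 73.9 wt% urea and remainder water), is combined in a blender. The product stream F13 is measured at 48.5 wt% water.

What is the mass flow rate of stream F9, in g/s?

1068 g/s

Let F9 be the unknown flow. Total out = 1300 + F9.
water balance: 869.7 + 0.261·F9 = 0.485·(1300 + F9)
(0.261 − 0.485)·F9 = 0.485×1300 − 869.7 = -239.2
F9 = -239.2 / -0.224 = 1067.9 g/s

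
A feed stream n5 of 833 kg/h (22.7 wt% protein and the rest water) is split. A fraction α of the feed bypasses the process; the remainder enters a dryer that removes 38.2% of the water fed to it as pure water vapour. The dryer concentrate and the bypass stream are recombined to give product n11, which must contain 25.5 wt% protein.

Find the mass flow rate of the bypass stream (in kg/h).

523.2 kg/h

All 833×0.227 = 189.09 kg/h of protein reaches n11, so n11 = 189.09/0.255 = 741.53 kg/h and vapour = 91.467 kg/h.
The evaporator receives (1−α)·833 of feed at 0.773 water and removes 0.382 of that water:
0.382×0.773×(1−α)×833 = 91.467
(1−α) = 91.467/245.97 = 0.3719;  α = 0.6281.
Bypass flow = 0.6281×833 = 523.24 kg/h.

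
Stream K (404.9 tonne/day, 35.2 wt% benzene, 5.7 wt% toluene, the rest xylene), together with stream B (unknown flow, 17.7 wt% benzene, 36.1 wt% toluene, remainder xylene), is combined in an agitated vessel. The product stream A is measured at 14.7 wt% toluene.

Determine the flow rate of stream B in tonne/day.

Let B be the unknown flow. Total out = 404.9 + B.
toluene balance: 23.079 + 0.361·B = 0.147·(404.9 + B)
(0.361 − 0.147)·B = 0.147×404.9 − 23.079 = 36.441
B = 36.441 / 0.214 = 170.29 tonne/day

170.3 tonne/day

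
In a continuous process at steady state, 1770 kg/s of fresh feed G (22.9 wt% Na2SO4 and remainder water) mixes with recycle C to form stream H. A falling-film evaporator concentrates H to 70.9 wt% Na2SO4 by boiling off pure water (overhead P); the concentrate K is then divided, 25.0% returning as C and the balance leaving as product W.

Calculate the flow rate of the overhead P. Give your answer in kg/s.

1198 kg/s

Overall Na2SO4 balance (none leaves overhead): Na2SO4 in fresh feed = Na2SO4 in product, i.e. 1770×0.229 = (1−0.250)·K·0.709.
K = 405.33/(0.709×0.750) = 762.26 kg/s.
Recycle C = 0.250×762.26 = 190.56 kg/s.
Combined feed H = 1770 + 190.56 = 1960.6 kg/s.
Overhead P = H − K = 1960.6 − 762.26 = 1198.3 kg/s.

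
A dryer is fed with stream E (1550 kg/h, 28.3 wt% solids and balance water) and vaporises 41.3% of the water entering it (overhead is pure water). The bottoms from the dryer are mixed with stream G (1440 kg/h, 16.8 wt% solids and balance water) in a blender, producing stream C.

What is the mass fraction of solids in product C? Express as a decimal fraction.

0.2689

Vapour removed = 0.413×0.717×1550 = 458.99 kg/h; concentrate = 1091 kg/h.
solids reaching the mixer = 438.65 (from concentrate) + 1440×0.168 = 680.57 kg/h.
Product flow = 1091 + 1440 = 2531 kg/h; solids fraction = 0.2689.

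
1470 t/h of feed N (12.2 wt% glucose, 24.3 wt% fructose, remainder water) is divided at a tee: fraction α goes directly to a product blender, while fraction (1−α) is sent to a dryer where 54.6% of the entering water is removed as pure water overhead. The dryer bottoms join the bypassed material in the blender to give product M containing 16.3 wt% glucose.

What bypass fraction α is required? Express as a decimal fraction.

All 1470×0.122 = 179.34 t/h of glucose reaches M, so M = 179.34/0.163 = 1100.2 t/h and vapour = 369.75 t/h.
The evaporator receives (1−α)·1470 of feed at 0.635 water and removes 0.546 of that water:
0.546×0.635×(1−α)×1470 = 369.75
(1−α) = 369.75/509.66 = 0.7255;  α = 0.2745.

0.275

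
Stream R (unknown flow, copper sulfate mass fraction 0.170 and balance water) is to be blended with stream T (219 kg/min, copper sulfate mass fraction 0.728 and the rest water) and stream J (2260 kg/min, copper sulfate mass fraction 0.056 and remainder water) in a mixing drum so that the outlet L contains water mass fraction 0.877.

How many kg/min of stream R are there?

Let R be the unknown flow. Total out = 2479 + R.
water balance: 2193 + 0.830·R = 0.877·(2479 + R)
(0.830 − 0.877)·R = 0.877×2479 − 2193 = -18.925
R = -18.925 / -0.047 = 402.66 kg/min

402.7 kg/min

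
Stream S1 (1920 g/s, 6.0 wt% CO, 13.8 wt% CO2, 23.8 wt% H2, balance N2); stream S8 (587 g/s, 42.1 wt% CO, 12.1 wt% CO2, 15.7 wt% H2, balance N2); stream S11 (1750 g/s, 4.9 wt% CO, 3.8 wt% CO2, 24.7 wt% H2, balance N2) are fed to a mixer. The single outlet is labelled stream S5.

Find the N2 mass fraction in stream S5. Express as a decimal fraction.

Total flow out = 1920 + 587 + 1750 = 4257 g/s.
N2 in = 1920×0.564 + 587×0.301 + 1750×0.666 = 2425.1 g/s.
N2 mass fraction in S5 = 2425.1/4257 = 0.570.

0.570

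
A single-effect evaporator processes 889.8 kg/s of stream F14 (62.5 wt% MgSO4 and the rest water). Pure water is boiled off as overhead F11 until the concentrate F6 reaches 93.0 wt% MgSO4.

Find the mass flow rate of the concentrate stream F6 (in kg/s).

MgSO4 is conserved: 889.8×0.625 = 556.12 kg/s all reports to the concentrate.
Concentrate = 556.12/(target fraction) = 597.98 kg/s.

598 kg/s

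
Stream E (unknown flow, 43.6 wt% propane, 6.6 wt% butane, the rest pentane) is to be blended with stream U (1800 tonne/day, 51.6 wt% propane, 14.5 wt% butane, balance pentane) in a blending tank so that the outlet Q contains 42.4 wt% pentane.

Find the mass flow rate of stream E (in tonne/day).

2068 tonne/day

Let E be the unknown flow. Total out = 1800 + E.
pentane balance: 610.2 + 0.498·E = 0.424·(1800 + E)
(0.498 − 0.424)·E = 0.424×1800 − 610.2 = 153
E = 153 / 0.074 = 2067.6 tonne/day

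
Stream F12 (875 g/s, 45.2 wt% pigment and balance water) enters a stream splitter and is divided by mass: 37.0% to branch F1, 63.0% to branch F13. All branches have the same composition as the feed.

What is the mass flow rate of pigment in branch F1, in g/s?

Branch F1 total = 0.370×875 = 323.75 g/s.
pigment in F1 = 0.452×323.75 = 146.34 g/s.

146.3 g/s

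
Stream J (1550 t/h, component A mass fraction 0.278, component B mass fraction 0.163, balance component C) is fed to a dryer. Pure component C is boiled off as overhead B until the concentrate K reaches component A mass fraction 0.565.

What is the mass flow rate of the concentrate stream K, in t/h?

component A is conserved: 1550×0.278 = 430.9 t/h all reports to the concentrate.
Concentrate = 430.9/(target fraction) = 762.65 t/h.

762.7 t/h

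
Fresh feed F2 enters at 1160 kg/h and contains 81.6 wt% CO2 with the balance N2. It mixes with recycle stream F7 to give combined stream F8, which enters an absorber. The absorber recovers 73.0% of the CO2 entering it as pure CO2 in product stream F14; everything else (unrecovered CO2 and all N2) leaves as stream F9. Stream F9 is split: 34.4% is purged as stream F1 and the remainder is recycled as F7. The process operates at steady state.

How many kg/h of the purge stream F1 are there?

320.3 kg/h

N2 enters only via F2 and leaves only via the purge: 1160×0.184 = 0.344×(N2 in F9), and the absorber passes all N2, so N2 in F8 = N2 in F9 = 620.47 kg/h.
CO2 in F8: m_A = 1160×0.816 + (1−0.344)·(1−0.730)·m_A, so m_A = 946.56/0.8229 = 1150.3 kg/h.
F9 = (1−0.730)×1150.3 + 620.47 = 931.05 kg/h.
Purge F1 = 0.344×931.05 = 320.28 kg/h.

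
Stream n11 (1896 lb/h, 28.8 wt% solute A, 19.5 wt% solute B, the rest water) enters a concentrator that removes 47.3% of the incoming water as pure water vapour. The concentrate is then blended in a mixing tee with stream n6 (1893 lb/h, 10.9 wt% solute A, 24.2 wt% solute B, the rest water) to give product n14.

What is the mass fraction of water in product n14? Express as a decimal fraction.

Vapour removed = 0.473×0.517×1896 = 463.65 lb/h; concentrate = 1432.4 lb/h.
water reaching the mixer = 516.58 (from concentrate) + 1893×0.649 = 1745.1 lb/h.
Product flow = 1432.4 + 1893 = 3325.4 lb/h; water fraction = 0.525.

0.525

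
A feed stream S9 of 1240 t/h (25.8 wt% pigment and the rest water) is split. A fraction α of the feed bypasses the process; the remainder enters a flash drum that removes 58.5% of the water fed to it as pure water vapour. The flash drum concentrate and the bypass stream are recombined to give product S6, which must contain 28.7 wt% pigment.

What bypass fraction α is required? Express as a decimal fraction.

0.767

All 1240×0.258 = 319.92 t/h of pigment reaches S6, so S6 = 319.92/0.287 = 1114.7 t/h and vapour = 125.3 t/h.
The evaporator receives (1−α)·1240 of feed at 0.742 water and removes 0.585 of that water:
0.585×0.742×(1−α)×1240 = 125.3
(1−α) = 125.3/538.25 = 0.2328;  α = 0.7672.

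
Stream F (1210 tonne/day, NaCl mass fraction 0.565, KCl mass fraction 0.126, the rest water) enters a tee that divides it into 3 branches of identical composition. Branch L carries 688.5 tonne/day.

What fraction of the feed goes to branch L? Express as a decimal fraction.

0.569

Fraction to L = 688.5/1210 = 0.5690.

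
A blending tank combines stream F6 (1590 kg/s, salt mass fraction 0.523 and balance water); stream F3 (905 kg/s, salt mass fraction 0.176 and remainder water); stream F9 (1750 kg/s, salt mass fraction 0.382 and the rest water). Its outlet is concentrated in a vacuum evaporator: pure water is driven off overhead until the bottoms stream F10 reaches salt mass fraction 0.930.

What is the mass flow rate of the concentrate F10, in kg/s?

1784 kg/s

salt entering = 1590×0.523 + 905×0.176 + 1750×0.382 = 1659.4 kg/s.
All salt reports to F10, so F10 = 1659.4/0.930 = 1784.2 kg/s.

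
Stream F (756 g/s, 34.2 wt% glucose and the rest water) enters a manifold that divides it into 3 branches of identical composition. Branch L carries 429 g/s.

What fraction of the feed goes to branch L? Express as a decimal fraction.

Fraction to L = 429/756 = 0.5675.

0.567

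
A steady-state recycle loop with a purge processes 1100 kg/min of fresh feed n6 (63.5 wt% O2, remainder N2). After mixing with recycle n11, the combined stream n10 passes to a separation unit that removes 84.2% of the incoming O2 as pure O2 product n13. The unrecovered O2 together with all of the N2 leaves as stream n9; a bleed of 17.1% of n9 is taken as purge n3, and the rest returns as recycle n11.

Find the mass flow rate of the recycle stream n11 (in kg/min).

2052 kg/min

N2 enters only via n6 and leaves only via the purge: 1100×0.365 = 0.171×(N2 in n9), and the separation unit passes all N2, so N2 in n10 = N2 in n9 = 2348 kg/min.
O2 in n10: m_A = 1100×0.635 + (1−0.171)·(1−0.842)·m_A, so m_A = 698.5/0.8690 = 803.78 kg/min.
n9 = (1−0.842)×803.78 + 2348 = 2475 kg/min.
Recycle n11 = (1−0.171)×2475 = 2051.7 kg/min.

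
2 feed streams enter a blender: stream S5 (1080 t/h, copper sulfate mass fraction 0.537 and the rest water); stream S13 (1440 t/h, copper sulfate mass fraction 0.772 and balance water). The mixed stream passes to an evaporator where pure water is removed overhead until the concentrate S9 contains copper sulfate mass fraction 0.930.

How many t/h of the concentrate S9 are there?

copper sulfate entering = 1080×0.537 + 1440×0.772 = 1691.6 t/h.
All copper sulfate reports to S9, so S9 = 1691.6/0.930 = 1819 t/h.

1819 t/h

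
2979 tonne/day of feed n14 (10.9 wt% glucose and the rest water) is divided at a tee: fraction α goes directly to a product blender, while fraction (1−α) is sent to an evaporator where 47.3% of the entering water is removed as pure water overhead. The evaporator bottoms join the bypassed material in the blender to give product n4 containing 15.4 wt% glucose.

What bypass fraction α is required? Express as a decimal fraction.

All 2979×0.109 = 324.71 tonne/day of glucose reaches n4, so n4 = 324.71/0.154 = 2108.5 tonne/day and vapour = 870.49 tonne/day.
The evaporator receives (1−α)·2979 of feed at 0.891 water and removes 0.473 of that water:
0.473×0.891×(1−α)×2979 = 870.49
(1−α) = 870.49/1255.5 = 0.6934;  α = 0.3066.

0.307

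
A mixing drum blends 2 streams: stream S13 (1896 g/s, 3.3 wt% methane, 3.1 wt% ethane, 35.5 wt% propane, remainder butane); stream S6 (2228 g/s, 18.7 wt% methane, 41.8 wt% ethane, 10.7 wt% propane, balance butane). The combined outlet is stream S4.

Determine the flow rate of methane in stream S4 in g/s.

479.2 g/s

methane out = methane in = 1896×0.033 + 2228×0.187 = 479.2 g/s.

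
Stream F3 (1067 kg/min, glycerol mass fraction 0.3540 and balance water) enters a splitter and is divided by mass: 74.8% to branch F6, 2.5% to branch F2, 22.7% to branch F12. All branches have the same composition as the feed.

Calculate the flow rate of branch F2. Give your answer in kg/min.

26.68 kg/min

Branch F2 flow = 0.025×1067 = 26.675 kg/min.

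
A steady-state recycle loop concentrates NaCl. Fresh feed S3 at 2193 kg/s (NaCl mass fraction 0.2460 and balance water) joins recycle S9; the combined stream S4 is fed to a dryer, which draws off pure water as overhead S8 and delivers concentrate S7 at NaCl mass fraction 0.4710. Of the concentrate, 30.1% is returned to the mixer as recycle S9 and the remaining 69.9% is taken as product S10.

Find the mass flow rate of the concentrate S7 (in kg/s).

1639 kg/s

Overall NaCl balance (none leaves overhead): NaCl in fresh feed = NaCl in product, i.e. 2193×0.246 = (1−0.301)·S7·0.471.
S7 = 539.48/(0.471×0.699) = 1638.6 kg/s.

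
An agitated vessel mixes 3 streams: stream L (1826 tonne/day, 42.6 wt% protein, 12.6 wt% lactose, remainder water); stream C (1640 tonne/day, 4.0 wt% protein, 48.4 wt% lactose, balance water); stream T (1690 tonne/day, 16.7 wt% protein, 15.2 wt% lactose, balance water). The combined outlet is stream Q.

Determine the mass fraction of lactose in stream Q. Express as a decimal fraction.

0.2484

Total flow out = 1826 + 1640 + 1690 = 5156 tonne/day.
lactose in = 1826×0.126 + 1640×0.484 + 1690×0.152 = 1280.7 tonne/day.
lactose mass fraction in Q = 1280.7/5156 = 0.2484.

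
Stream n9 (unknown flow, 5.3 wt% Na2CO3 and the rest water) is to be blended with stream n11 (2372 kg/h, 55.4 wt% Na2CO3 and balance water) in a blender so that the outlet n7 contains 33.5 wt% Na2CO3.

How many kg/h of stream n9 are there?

Let n9 be the unknown flow. Total out = 2372 + n9.
Na2CO3 balance: 1314.1 + 0.053·n9 = 0.335·(2372 + n9)
(0.053 − 0.335)·n9 = 0.335×2372 − 1314.1 = -519.47
n9 = -519.47 / -0.282 = 1842.1 kg/h

1842 kg/h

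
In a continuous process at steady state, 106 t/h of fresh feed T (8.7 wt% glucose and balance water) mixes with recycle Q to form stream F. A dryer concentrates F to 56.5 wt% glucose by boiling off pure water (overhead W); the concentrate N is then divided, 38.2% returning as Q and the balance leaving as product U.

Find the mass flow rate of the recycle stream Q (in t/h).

Overall glucose balance (none leaves overhead): glucose in fresh feed = glucose in product, i.e. 106×0.087 = (1−0.382)·N·0.565.
N = 9.222/(0.565×0.618) = 26.411 t/h.
Recycle Q = 0.382×26.411 = 10.089 t/h.

10.09 t/h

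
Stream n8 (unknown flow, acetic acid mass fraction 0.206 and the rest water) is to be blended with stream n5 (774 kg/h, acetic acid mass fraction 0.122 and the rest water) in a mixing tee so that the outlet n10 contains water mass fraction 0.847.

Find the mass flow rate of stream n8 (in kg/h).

452.7 kg/h

Let n8 be the unknown flow. Total out = 774 + n8.
water balance: 679.57 + 0.794·n8 = 0.847·(774 + n8)
(0.794 − 0.847)·n8 = 0.847×774 − 679.57 = -23.994
n8 = -23.994 / -0.053 = 452.72 kg/h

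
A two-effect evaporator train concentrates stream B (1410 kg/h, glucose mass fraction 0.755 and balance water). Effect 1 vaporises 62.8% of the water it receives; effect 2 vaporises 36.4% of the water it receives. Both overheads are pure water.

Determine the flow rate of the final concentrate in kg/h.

1146 kg/h

water in feed = 1410×0.245 = 345.45 kg/h.
After stage 1: water left = (1−0.628)×345.45 = 128.51; stream total = 1193.1 kg/h.
After stage 2: water left = (1−0.364)×128.51 = 81.731; final concentrate = 1146.3 kg/h.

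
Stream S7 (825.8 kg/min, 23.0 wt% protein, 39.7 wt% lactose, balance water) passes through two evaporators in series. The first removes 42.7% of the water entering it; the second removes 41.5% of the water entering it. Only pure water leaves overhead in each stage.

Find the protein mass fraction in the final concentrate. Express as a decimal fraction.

water in feed = 825.8×0.373 = 308.02 kg/min.
After stage 1: water left = (1−0.427)×308.02 = 176.5; stream total = 694.27 kg/min.
After stage 2: water left = (1−0.415)×176.5 = 103.25; final concentrate = 621.03 kg/min.
protein fraction = 189.93/621.03 = 0.3058.

0.3058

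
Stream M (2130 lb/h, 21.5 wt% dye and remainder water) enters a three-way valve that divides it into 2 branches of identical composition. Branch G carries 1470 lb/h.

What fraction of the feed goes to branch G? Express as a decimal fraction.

Fraction to G = 1470/2130 = 0.6901.

0.690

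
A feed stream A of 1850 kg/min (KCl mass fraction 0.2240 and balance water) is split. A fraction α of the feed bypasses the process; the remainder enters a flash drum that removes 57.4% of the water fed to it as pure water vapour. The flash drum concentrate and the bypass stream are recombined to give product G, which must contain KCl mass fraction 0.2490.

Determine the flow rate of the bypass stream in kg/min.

All 1850×0.224 = 414.4 kg/min of KCl reaches G, so G = 414.4/0.249 = 1664.3 kg/min and vapour = 185.74 kg/min.
The evaporator receives (1−α)·1850 of feed at 0.776 water and removes 0.574 of that water:
0.574×0.776×(1−α)×1850 = 185.74
(1−α) = 185.74/824.03 = 0.2254;  α = 0.7746.
Bypass flow = 0.7746×1850 = 1433 kg/min.

1433 kg/min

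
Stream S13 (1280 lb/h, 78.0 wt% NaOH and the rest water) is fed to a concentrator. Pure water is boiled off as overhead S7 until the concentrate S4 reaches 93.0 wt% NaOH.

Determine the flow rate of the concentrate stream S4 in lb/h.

1074 lb/h

NaOH is conserved: 1280×0.780 = 998.4 lb/h all reports to the concentrate.
Concentrate = 998.4/(target fraction) = 1073.5 lb/h.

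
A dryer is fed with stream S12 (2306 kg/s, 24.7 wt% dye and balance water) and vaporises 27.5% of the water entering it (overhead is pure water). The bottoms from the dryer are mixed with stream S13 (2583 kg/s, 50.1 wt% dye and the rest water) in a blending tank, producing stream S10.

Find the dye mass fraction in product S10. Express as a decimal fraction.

0.422

Vapour removed = 0.275×0.753×2306 = 477.51 kg/s; concentrate = 1828.5 kg/s.
dye reaching the mixer = 569.58 (from concentrate) + 2583×0.501 = 1863.7 kg/s.
Product flow = 1828.5 + 2583 = 4411.5 kg/s; dye fraction = 0.422.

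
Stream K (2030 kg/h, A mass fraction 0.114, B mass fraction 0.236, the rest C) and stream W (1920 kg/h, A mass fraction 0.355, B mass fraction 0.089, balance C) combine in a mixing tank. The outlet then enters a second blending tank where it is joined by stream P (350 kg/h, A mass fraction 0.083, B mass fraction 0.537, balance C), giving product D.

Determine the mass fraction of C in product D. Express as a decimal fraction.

Overall, product flow = 4300 kg/h.
C in = 2030×0.650 + 1920×0.556 + 350×0.380 = 2520 kg/h.
C fraction in D = 0.586.

0.586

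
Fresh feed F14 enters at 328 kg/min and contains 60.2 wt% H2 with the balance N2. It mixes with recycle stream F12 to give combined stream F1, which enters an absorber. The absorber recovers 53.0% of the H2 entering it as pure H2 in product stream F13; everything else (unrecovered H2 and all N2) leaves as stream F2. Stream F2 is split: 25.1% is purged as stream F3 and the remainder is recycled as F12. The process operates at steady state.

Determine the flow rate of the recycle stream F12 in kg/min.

N2 enters only via F14 and leaves only via the purge: 328×0.398 = 0.251×(N2 in F2), and the absorber passes all N2, so N2 in F1 = N2 in F2 = 520.1 kg/min.
H2 in F1: m_A = 328×0.602 + (1−0.251)·(1−0.530)·m_A, so m_A = 197.46/0.6480 = 304.73 kg/min.
F2 = (1−0.530)×304.73 + 520.1 = 663.32 kg/min.
Recycle F12 = (1−0.251)×663.32 = 496.83 kg/min.

496.8 kg/min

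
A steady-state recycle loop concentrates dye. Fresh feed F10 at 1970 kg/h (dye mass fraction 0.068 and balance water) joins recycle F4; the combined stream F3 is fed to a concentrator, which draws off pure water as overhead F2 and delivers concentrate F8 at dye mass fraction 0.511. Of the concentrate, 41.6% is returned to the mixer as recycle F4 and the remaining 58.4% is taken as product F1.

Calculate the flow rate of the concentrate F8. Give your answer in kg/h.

448.9 kg/h

Overall dye balance (none leaves overhead): dye in fresh feed = dye in product, i.e. 1970×0.068 = (1−0.416)·F8·0.511.
F8 = 133.96/(0.511×0.584) = 448.89 kg/h.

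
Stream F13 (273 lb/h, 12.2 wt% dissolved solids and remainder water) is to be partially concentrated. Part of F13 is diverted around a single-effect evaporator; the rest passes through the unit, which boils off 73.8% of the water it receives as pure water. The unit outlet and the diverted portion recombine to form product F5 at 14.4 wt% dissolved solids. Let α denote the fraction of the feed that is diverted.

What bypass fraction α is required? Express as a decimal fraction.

All 273×0.122 = 33.306 lb/h of dissolved solids reaches F5, so F5 = 33.306/0.144 = 231.29 lb/h and vapour = 41.708 lb/h.
The evaporator receives (1−α)·273 of feed at 0.878 water and removes 0.738 of that water:
0.738×0.878×(1−α)×273 = 41.708
(1−α) = 41.708/176.89 = 0.2358;  α = 0.7642.

0.764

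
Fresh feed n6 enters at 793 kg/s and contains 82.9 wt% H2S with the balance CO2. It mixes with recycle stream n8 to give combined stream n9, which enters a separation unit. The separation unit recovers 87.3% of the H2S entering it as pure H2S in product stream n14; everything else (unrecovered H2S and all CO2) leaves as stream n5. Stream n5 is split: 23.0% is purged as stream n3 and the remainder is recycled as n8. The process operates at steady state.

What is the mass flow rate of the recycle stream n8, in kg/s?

CO2 enters only via n6 and leaves only via the purge: 793×0.171 = 0.230×(CO2 in n5), and the separation unit passes all CO2, so CO2 in n9 = CO2 in n5 = 589.58 kg/s.
H2S in n9: m_A = 793×0.829 + (1−0.230)·(1−0.873)·m_A, so m_A = 657.4/0.9022 = 728.65 kg/s.
n5 = (1−0.873)×728.65 + 589.58 = 682.12 kg/s.
Recycle n8 = (1−0.230)×682.12 = 525.23 kg/s.

525.2 kg/s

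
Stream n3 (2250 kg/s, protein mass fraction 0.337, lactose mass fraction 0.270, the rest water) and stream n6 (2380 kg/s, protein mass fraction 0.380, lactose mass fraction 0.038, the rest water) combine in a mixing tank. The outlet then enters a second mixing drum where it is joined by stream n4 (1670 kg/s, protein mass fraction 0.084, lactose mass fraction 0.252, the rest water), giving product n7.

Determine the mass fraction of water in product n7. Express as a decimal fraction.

0.536

Overall, product flow = 6300 kg/s.
water in = 2250×0.393 + 2380×0.582 + 1670×0.664 = 3378.3 kg/s.
water fraction in n7 = 0.536.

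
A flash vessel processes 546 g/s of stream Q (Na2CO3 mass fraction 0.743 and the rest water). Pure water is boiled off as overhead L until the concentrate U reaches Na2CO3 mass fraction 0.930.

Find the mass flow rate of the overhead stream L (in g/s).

109.8 g/s

Na2CO3 is conserved: 546×0.743 = 405.68 g/s all reports to the concentrate.
Concentrate = 405.68/(target fraction) = 436.21 g/s.
Overhead = 546 − 436.21 = 109.79 g/s.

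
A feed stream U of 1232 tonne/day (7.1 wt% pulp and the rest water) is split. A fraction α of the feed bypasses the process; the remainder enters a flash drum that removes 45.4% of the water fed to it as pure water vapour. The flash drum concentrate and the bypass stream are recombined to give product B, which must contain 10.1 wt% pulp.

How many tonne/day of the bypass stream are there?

All 1232×0.071 = 87.472 tonne/day of pulp reaches B, so B = 87.472/0.101 = 866.06 tonne/day and vapour = 365.94 tonne/day.
The evaporator receives (1−α)·1232 of feed at 0.929 water and removes 0.454 of that water:
0.454×0.929×(1−α)×1232 = 365.94
(1−α) = 365.94/519.62 = 0.7043;  α = 0.2957.
Bypass flow = 0.2957×1232 = 364.36 tonne/day.

364.4 tonne/day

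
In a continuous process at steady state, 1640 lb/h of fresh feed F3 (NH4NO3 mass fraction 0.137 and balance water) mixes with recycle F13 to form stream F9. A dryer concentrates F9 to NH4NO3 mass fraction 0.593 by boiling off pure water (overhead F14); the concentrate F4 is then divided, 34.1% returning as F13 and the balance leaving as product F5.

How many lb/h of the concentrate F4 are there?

574.9 lb/h

Overall NH4NO3 balance (none leaves overhead): NH4NO3 in fresh feed = NH4NO3 in product, i.e. 1640×0.137 = (1−0.341)·F4·0.593.
F4 = 224.68/(0.593×0.659) = 574.94 lb/h.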